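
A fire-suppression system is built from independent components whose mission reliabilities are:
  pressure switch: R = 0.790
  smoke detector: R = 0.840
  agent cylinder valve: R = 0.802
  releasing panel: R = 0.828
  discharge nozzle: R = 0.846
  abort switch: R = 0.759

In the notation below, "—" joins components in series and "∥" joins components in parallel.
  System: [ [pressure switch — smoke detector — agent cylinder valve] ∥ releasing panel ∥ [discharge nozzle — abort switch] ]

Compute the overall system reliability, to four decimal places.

Series (pressure switch, smoke detector, and agent cylinder valve): 0.790000 × 0.840000 × 0.802000 = 0.532207
Series (discharge nozzle and abort switch): 0.846000 × 0.759000 = 0.642114
Parallel ([0.532207], releasing panel, and [0.642114]): 1 − (1 − 0.532207)(1 − 0.828000)(1 − 0.642114) = 0.9712

0.9712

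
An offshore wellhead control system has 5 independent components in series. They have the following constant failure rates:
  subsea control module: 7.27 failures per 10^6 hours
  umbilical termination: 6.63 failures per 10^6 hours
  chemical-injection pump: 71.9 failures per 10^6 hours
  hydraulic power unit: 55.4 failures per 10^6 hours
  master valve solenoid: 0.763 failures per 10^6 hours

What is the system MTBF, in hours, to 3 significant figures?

Series of exponential components: λ_sys = Σ λ_i
λ_sys = 0.00000727 + 0.00000663 + 0.0000719 + 0.0000554 + 0.000000763 = 1.4196e-04 /h
MTBF = 1 / λ_sys = 7040 h

7040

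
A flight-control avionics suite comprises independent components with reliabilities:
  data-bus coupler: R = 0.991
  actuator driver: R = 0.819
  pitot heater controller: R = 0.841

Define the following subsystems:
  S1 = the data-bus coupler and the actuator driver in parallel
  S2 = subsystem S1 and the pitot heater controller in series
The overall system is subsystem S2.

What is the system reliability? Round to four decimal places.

Parallel (data-bus coupler and actuator driver): 1 − (1 − 0.991000)(1 − 0.819000) = 0.998371
Series ([0.998371] and pitot heater controller): 0.998371 × 0.841000 = 0.8396

0.8396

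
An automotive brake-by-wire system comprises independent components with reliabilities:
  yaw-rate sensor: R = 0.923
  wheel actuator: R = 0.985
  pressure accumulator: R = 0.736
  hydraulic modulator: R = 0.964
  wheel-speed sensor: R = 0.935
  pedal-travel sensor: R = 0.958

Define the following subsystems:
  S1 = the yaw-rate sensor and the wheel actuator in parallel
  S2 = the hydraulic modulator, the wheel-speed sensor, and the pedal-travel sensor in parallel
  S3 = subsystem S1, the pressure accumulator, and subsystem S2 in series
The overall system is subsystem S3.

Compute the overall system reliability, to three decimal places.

Parallel (yaw-rate sensor and wheel actuator): 1 − (1 − 0.92300)(1 − 0.98500) = 0.99885
Parallel (hydraulic modulator, wheel-speed sensor, and pedal-travel sensor): 1 − (1 − 0.96400)(1 − 0.93500)(1 − 0.95800) = 0.99990
Series ([0.99885], pressure accumulator, and [0.99990]): 0.99885 × 0.73600 × 0.99990 = 0.735

0.735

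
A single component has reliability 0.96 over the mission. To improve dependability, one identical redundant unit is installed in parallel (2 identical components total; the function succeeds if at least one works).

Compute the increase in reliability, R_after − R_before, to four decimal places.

0.0384

R_before = 0.96
R_after = 1 − (1 − 0.96)^2 = 0.9984
ΔR = 0.9984 − 0.96 = 0.0384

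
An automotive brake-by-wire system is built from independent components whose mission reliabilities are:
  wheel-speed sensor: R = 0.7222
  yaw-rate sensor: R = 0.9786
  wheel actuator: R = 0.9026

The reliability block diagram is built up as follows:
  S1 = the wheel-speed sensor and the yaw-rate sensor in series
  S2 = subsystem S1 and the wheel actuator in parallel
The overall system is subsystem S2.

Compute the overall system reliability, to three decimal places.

0.971

Series (wheel-speed sensor and yaw-rate sensor): 0.72220 × 0.97860 = 0.70674
Parallel ([0.70674] and wheel actuator): 1 − (1 − 0.70674)(1 − 0.90260) = 0.971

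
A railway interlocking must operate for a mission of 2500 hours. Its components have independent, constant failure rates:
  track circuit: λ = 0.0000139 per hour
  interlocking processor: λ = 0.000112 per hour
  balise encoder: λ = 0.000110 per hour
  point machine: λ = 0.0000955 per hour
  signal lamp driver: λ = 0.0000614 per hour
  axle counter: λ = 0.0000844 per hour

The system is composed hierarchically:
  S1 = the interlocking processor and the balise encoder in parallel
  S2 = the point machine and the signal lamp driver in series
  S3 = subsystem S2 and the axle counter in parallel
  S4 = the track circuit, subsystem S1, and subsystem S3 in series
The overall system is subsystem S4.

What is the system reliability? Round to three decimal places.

R(track circuit) = exp(−0.0000139 × 2500) = 0.96585
R(interlocking processor) = exp(−0.000112 × 2500) = 0.75578
R(balise encoder) = exp(−0.000110 × 2500) = 0.75957
R(point machine) = exp(−0.0000955 × 2500) = 0.78761
R(signal lamp driver) = exp(−0.0000614 × 2500) = 0.85770
R(axle counter) = exp(−0.0000844 × 2500) = 0.80977
Parallel (interlocking processor and balise encoder): 1 − (1 − 0.75578)(1 − 0.75957) = 0.94128
Series (point machine and signal lamp driver): 0.78761 × 0.85770 = 0.67553
Parallel ([0.67553] and axle counter): 1 − (1 − 0.67553)(1 − 0.80977) = 0.93828
Series (track circuit, [0.94128], and [0.93828]): 0.96585 × 0.94128 × 0.93828 = 0.853

0.853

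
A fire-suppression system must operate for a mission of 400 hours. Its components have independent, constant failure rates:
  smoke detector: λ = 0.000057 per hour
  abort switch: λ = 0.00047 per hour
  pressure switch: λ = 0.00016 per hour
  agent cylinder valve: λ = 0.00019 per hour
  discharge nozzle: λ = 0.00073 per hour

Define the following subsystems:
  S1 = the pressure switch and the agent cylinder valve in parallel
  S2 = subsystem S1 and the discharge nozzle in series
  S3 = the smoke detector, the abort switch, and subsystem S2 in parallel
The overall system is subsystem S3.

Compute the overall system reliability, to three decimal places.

R(smoke detector) = exp(−0.000057 × 400) = 0.97746
R(abort switch) = exp(−0.00047 × 400) = 0.82861
R(pressure switch) = exp(−0.00016 × 400) = 0.93800
R(agent cylinder valve) = exp(−0.00019 × 400) = 0.92682
R(discharge nozzle) = exp(−0.00073 × 400) = 0.74677
Parallel (pressure switch and agent cylinder valve): 1 − (1 − 0.93800)(1 − 0.92682) = 0.99546
Series ([0.99546] and discharge nozzle): 0.99546 × 0.74677 = 0.74338
Parallel (smoke detector, abort switch, and [0.74338]): 1 − (1 − 0.97746)(1 − 0.82861)(1 − 0.74338) = 0.999

0.999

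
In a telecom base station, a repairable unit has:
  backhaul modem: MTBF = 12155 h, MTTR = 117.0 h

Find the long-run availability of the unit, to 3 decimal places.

0.990

A(backhaul modem) = MTBF/(MTBF+MTTR) = 12155/(12155+117.0) = 0.990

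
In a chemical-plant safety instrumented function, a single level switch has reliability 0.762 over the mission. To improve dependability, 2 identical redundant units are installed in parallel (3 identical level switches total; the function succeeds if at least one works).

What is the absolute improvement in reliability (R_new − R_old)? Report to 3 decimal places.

0.225

R_before = 0.762
R_after = 1 − (1 − 0.762)^3 = 0.987
ΔR = 0.987 − 0.762 = 0.225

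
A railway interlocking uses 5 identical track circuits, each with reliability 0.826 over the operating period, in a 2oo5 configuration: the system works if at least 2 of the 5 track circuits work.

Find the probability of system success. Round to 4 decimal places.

0.9961

R = Σ_{i=2}^{5} C(5,i) p^i (1−p)^{5−i} with p = 0.826
C(5,2)·0.826^2·0.174^3 = 0.035942
C(5,3)·0.826^3·0.174^2 = 0.170623
C(5,4)·0.826^4·0.174^1 = 0.404985
C(5,5)·0.826^5·0.174^0 = 0.384503
Sum = 0.9961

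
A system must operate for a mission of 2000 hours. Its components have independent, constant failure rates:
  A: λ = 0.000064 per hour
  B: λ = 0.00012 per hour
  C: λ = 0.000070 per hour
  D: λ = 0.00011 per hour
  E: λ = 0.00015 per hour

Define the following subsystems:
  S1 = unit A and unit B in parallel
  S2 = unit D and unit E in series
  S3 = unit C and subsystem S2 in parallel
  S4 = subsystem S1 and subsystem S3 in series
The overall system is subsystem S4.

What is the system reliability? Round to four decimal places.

R(A) = exp(−0.000064 × 2000) = 0.879853
R(B) = exp(−0.00012 × 2000) = 0.786628
R(C) = exp(−0.000070 × 2000) = 0.869358
R(D) = exp(−0.00011 × 2000) = 0.802519
R(E) = exp(−0.00015 × 2000) = 0.740818
Parallel (A and B): 1 − (1 − 0.879853)(1 − 0.786628) = 0.974364
Series (D and E): 0.802519 × 0.740818 = 0.594521
Parallel (C and [0.594521]): 1 − (1 − 0.869358)(1 − 0.594521) = 0.947027
Series ([0.974364] and [0.947027]): 0.974364 × 0.947027 = 0.9227

0.9227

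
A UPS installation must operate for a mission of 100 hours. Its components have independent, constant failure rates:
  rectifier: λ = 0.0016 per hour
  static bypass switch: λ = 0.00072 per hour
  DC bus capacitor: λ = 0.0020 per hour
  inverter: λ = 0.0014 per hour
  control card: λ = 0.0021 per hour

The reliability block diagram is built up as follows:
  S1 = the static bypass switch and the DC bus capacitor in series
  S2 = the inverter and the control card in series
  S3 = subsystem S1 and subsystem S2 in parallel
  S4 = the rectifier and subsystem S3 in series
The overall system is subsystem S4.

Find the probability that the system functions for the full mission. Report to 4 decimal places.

0.7922

R(rectifier) = exp(−0.0016 × 100) = 0.852144
R(static bypass switch) = exp(−0.00072 × 100) = 0.930531
R(DC bus capacitor) = exp(−0.0020 × 100) = 0.818731
R(inverter) = exp(−0.0014 × 100) = 0.869358
R(control card) = exp(−0.0021 × 100) = 0.810584
Series (static bypass switch and DC bus capacitor): 0.930531 × 0.818731 = 0.761855
Series (inverter and control card): 0.869358 × 0.810584 = 0.704688
Parallel ([0.761855] and [0.704688]): 1 − (1 − 0.761855)(1 − 0.704688) = 0.929673
Series (rectifier and [0.929673]): 0.852144 × 0.929673 = 0.7922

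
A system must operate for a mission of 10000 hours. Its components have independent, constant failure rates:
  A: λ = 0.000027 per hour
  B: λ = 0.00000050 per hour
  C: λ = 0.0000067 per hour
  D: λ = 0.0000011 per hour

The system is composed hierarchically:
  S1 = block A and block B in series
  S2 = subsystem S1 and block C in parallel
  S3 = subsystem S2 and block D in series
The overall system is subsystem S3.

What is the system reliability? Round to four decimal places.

R(A) = exp(−0.000027 × 10000) = 0.763379
R(B) = exp(−0.00000050 × 10000) = 0.995012
R(C) = exp(−0.0000067 × 10000) = 0.935195
R(D) = exp(−0.0000011 × 10000) = 0.989060
Series (A and B): 0.763379 × 0.995012 = 0.759571
Parallel ([0.759571] and C): 1 − (1 − 0.759571)(1 − 0.935195) = 0.984419
Series ([0.984419] and D): 0.984419 × 0.989060 = 0.9736

0.9736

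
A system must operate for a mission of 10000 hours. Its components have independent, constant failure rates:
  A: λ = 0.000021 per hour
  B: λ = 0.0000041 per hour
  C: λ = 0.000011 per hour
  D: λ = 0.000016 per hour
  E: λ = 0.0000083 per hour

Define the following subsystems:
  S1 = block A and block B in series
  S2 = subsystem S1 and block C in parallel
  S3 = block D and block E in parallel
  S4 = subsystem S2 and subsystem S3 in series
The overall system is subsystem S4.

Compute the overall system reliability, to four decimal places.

0.9654

R(A) = exp(−0.000021 × 10000) = 0.810584
R(B) = exp(−0.0000041 × 10000) = 0.959829
R(C) = exp(−0.000011 × 10000) = 0.895834
R(D) = exp(−0.000016 × 10000) = 0.852144
R(E) = exp(−0.0000083 × 10000) = 0.920351
Series (A and B): 0.810584 × 0.959829 = 0.778022
Parallel ([0.778022] and C): 1 − (1 − 0.778022)(1 − 0.895834) = 0.976877
Parallel (D and E): 1 − (1 − 0.852144)(1 − 0.920351) = 0.988223
Series ([0.976877] and [0.988223]): 0.976877 × 0.988223 = 0.9654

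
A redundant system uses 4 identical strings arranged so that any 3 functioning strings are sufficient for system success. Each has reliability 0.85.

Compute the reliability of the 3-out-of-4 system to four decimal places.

R = Σ_{i=3}^{4} C(4,i) p^i (1−p)^{4−i} with p = 0.85
C(4,3)·0.85^3·0.15^1 = 0.368475
C(4,4)·0.85^4·0.15^0 = 0.522006
Sum = 0.8905

0.8905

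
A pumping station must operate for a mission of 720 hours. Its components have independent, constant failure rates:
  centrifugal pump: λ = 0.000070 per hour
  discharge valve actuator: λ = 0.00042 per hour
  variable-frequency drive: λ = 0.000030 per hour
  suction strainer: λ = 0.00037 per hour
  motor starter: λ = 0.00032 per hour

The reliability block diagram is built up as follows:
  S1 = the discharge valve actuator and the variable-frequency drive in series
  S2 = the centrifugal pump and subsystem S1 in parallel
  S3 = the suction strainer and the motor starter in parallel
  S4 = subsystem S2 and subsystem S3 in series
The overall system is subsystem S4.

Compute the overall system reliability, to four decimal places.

R(centrifugal pump) = exp(−0.000070 × 720) = 0.950849
R(discharge valve actuator) = exp(−0.00042 × 720) = 0.739042
R(variable-frequency drive) = exp(−0.000030 × 720) = 0.978632
R(suction strainer) = exp(−0.00037 × 720) = 0.766133
R(motor starter) = exp(−0.00032 × 720) = 0.794216
Series (discharge valve actuator and variable-frequency drive): 0.739042 × 0.978632 = 0.723250
Parallel (centrifugal pump and [0.723250]): 1 − (1 − 0.950849)(1 − 0.723250) = 0.986397
Parallel (suction strainer and motor starter): 1 − (1 − 0.766133)(1 − 0.794216) = 0.951874
Series ([0.986397] and [0.951874]): 0.986397 × 0.951874 = 0.9389

0.9389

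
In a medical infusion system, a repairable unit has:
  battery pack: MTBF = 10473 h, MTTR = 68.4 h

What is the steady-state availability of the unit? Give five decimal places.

0.99351

A(battery pack) = MTBF/(MTBF+MTTR) = 10473/(10473+68.4) = 0.99351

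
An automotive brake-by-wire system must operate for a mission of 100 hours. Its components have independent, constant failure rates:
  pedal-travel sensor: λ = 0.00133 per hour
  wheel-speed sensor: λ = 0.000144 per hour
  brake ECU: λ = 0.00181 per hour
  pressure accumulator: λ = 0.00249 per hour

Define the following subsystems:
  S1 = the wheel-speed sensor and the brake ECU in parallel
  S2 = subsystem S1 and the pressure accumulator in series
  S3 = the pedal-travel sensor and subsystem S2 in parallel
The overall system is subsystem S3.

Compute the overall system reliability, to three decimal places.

R(pedal-travel sensor) = exp(−0.00133 × 100) = 0.87547
R(wheel-speed sensor) = exp(−0.000144 × 100) = 0.98570
R(brake ECU) = exp(−0.00181 × 100) = 0.83444
R(pressure accumulator) = exp(−0.00249 × 100) = 0.77958
Parallel (wheel-speed sensor and brake ECU): 1 − (1 − 0.98570)(1 − 0.83444) = 0.99763
Series ([0.99763] and pressure accumulator): 0.99763 × 0.77958 = 0.77773
Parallel (pedal-travel sensor and [0.77773]): 1 − (1 − 0.87547)(1 − 0.77773) = 0.972

0.972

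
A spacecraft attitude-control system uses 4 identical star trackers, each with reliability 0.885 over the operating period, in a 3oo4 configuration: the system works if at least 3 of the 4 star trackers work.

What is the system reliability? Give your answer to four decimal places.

R = Σ_{i=3}^{4} C(4,i) p^i (1−p)^{4−i} with p = 0.885
C(4,3)·0.885^3·0.115^1 = 0.318851
C(4,4)·0.885^4·0.115^0 = 0.613441
Sum = 0.9323

0.9323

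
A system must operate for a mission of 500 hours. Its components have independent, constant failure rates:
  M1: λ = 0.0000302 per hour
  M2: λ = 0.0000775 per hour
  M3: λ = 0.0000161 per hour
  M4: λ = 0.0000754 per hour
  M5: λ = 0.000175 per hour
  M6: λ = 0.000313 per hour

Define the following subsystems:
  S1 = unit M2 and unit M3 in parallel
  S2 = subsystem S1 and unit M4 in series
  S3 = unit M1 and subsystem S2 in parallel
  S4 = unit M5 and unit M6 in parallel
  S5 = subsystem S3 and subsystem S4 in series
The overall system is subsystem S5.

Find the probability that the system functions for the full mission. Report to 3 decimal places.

R(M1) = exp(−0.0000302 × 500) = 0.98501
R(M2) = exp(−0.0000775 × 500) = 0.96199
R(M3) = exp(−0.0000161 × 500) = 0.99198
R(M4) = exp(−0.0000754 × 500) = 0.96300
R(M5) = exp(−0.000175 × 500) = 0.91622
R(M6) = exp(−0.000313 × 500) = 0.85513
Parallel (M2 and M3): 1 − (1 − 0.96199)(1 − 0.99198) = 0.99970
Series ([0.99970] and M4): 0.99970 × 0.96300 = 0.96271
Parallel (M1 and [0.96271]): 1 − (1 − 0.98501)(1 − 0.96271) = 0.99944
Parallel (M5 and M6): 1 − (1 − 0.91622)(1 − 0.85513) = 0.98786
Series ([0.99944] and [0.98786]): 0.99944 × 0.98786 = 0.987

0.987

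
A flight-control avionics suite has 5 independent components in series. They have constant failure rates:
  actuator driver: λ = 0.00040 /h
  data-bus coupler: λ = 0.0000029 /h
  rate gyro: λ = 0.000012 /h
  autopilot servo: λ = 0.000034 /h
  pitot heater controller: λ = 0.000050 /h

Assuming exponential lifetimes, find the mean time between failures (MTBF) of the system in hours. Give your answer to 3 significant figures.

2000

Series of exponential components: λ_sys = Σ λ_i
λ_sys = 0.00040 + 0.0000029 + 0.000012 + 0.000034 + 0.000050 = 4.9890e-04 /h
MTBF = 1 / λ_sys = 2000 h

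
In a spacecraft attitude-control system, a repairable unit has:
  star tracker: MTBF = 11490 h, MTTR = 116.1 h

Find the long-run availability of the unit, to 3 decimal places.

0.990

A(star tracker) = MTBF/(MTBF+MTTR) = 11490/(11490+116.1) = 0.990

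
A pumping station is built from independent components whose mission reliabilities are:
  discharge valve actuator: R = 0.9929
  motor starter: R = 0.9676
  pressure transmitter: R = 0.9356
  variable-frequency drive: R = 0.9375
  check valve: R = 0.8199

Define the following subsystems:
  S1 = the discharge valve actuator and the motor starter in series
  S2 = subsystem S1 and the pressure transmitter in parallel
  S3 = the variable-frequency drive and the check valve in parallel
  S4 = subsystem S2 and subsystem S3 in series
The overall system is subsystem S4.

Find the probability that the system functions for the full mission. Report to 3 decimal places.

0.986

Series (discharge valve actuator and motor starter): 0.99290 × 0.96760 = 0.96073
Parallel ([0.96073] and pressure transmitter): 1 − (1 − 0.96073)(1 − 0.93560) = 0.99747
Parallel (variable-frequency drive and check valve): 1 − (1 − 0.93750)(1 − 0.81990) = 0.98874
Series ([0.99747] and [0.98874]): 0.99747 × 0.98874 = 0.986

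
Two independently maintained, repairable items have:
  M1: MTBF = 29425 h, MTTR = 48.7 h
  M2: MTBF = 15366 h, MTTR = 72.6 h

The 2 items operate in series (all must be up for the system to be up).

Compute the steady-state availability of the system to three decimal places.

0.994

A(M1) = MTBF/(MTBF+MTTR) = 29425/(29425+48.7) = 0.998348
A(M2) = MTBF/(MTBF+MTTR) = 15366/(15366+72.6) = 0.995298
Series availability: 0.998348 × 0.995298 = 0.994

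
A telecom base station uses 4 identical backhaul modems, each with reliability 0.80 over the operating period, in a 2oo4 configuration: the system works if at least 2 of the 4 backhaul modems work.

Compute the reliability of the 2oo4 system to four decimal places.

0.9728

R = Σ_{i=2}^{4} C(4,i) p^i (1−p)^{4−i} with p = 0.80
C(4,2)·0.80^2·0.20^2 = 0.153600
C(4,3)·0.80^3·0.20^1 = 0.409600
C(4,4)·0.80^4·0.20^0 = 0.409600
Sum = 0.9728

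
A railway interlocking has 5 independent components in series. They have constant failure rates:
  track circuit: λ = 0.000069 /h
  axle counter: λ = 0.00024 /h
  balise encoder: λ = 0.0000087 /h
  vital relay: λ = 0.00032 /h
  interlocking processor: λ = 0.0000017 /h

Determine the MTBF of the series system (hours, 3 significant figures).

1560

Series of exponential components: λ_sys = Σ λ_i
λ_sys = 0.000069 + 0.00024 + 0.0000087 + 0.00032 + 0.0000017 = 6.3940e-04 /h
MTBF = 1 / λ_sys = 1560 h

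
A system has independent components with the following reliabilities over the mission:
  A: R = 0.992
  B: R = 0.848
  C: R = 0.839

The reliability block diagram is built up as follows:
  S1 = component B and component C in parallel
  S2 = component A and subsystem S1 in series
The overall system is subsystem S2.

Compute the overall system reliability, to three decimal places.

0.968

Parallel (B and C): 1 − (1 − 0.84800)(1 − 0.83900) = 0.97553
Series (A and [0.97553]): 0.99200 × 0.97553 = 0.968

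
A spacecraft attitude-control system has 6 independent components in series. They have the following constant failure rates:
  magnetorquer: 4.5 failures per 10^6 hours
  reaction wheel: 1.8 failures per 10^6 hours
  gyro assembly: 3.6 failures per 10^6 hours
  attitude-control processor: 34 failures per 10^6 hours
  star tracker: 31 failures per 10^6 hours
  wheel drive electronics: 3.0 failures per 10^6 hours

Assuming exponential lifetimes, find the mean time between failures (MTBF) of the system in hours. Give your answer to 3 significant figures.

Series of exponential components: λ_sys = Σ λ_i
λ_sys = 0.0000045 + 0.0000018 + 0.0000036 + 0.000034 + 0.000031 + 0.0000030 = 7.7900e-05 /h
MTBF = 1 / λ_sys = 12800 h

12800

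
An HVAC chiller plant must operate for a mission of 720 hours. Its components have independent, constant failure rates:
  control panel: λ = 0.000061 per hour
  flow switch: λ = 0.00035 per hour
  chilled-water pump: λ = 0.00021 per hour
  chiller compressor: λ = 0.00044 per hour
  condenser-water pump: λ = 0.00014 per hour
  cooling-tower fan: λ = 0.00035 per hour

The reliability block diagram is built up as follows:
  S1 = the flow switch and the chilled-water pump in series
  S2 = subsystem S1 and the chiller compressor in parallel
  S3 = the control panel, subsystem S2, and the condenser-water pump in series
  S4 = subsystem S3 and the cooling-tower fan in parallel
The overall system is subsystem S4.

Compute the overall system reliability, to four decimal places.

0.9526

R(control panel) = exp(−0.000061 × 720) = 0.957031
R(flow switch) = exp(−0.00035 × 720) = 0.777245
R(chilled-water pump) = exp(−0.00021 × 720) = 0.859676
R(chiller compressor) = exp(−0.00044 × 720) = 0.728476
R(condenser-water pump) = exp(−0.00014 × 720) = 0.904114
R(cooling-tower fan) = exp(−0.00035 × 720) = 0.777245
Series (flow switch and chilled-water pump): 0.777245 × 0.859676 = 0.668179
Parallel ([0.668179] and chiller compressor): 1 − (1 − 0.668179)(1 − 0.728476) = 0.909903
Series (control panel, [0.909903], and condenser-water pump): 0.957031 × 0.909903 × 0.904114 = 0.787307
Parallel ([0.787307] and cooling-tower fan): 1 − (1 − 0.787307)(1 − 0.777245) = 0.9526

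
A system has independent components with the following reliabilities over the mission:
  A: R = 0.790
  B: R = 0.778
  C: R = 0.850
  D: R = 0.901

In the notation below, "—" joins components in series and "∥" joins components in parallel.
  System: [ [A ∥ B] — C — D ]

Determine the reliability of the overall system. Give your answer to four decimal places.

Parallel (A and B): 1 − (1 − 0.790000)(1 − 0.778000) = 0.953380
Series ([0.953380], C, and D): 0.953380 × 0.850000 × 0.901000 = 0.7301

0.7301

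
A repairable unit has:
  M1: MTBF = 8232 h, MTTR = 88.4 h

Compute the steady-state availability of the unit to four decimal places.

0.9894

A(M1) = MTBF/(MTBF+MTTR) = 8232/(8232+88.4) = 0.9894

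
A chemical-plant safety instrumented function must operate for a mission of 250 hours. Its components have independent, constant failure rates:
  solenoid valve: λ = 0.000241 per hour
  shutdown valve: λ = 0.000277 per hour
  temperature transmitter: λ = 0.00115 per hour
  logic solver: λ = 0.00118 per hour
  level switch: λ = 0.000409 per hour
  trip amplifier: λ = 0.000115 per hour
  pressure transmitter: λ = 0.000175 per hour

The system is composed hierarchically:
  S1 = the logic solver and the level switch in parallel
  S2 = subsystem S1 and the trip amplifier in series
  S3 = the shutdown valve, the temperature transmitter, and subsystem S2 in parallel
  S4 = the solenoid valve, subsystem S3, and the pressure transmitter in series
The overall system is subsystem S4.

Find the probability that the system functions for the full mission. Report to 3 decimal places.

0.900

R(solenoid valve) = exp(−0.000241 × 250) = 0.94153
R(shutdown valve) = exp(−0.000277 × 250) = 0.93309
R(temperature transmitter) = exp(−0.00115 × 250) = 0.75014
R(logic solver) = exp(−0.00118 × 250) = 0.74453
R(level switch) = exp(−0.000409 × 250) = 0.90280
R(trip amplifier) = exp(−0.000115 × 250) = 0.97166
R(pressure transmitter) = exp(−0.000175 × 250) = 0.95719
Parallel (logic solver and level switch): 1 − (1 − 0.74453)(1 − 0.90280) = 0.97517
Series ([0.97517] and trip amplifier): 0.97517 × 0.97166 = 0.94753
Parallel (shutdown valve, temperature transmitter, and [0.94753]): 1 − (1 − 0.93309)(1 − 0.75014)(1 − 0.94753) = 0.99912
Series (solenoid valve, [0.99912], and pressure transmitter): 0.94153 × 0.99912 × 0.95719 = 0.900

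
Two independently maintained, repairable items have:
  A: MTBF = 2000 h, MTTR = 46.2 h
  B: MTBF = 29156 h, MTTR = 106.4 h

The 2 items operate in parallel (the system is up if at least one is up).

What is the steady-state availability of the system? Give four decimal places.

A(A) = MTBF/(MTBF+MTTR) = 2000/(2000+46.2) = 0.977422
A(B) = MTBF/(MTBF+MTTR) = 29156/(29156+106.4) = 0.996364
Parallel availability: 1 − (1 − 0.977422)(1 − 0.996364) = 0.9999

0.9999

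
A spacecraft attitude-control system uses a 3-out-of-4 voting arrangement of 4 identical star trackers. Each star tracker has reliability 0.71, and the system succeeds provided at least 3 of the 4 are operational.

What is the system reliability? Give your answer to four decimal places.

R = Σ_{i=3}^{4} C(4,i) p^i (1−p)^{4−i} with p = 0.71
C(4,3)·0.71^3·0.29^1 = 0.415177
C(4,4)·0.71^4·0.29^0 = 0.254117
Sum = 0.6693

0.6693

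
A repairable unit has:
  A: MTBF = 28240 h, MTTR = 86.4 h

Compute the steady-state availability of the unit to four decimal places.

A(A) = MTBF/(MTBF+MTTR) = 28240/(28240+86.4) = 0.9969

0.9969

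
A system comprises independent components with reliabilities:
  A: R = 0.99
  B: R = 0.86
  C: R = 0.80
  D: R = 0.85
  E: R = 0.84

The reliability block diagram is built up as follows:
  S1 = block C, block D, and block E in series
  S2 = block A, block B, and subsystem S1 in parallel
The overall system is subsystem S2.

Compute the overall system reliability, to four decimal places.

0.9994

Series (C, D, and E): 0.800000 × 0.850000 × 0.840000 = 0.571200
Parallel (A, B, and [0.571200]): 1 − (1 − 0.990000)(1 − 0.860000)(1 − 0.571200) = 0.9994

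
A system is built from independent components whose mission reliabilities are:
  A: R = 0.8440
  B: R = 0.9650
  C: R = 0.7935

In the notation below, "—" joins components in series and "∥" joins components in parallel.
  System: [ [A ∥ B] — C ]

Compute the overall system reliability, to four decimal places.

0.7892

Parallel (A and B): 1 − (1 − 0.844000)(1 − 0.965000) = 0.994540
Series ([0.994540] and C): 0.994540 × 0.793500 = 0.7892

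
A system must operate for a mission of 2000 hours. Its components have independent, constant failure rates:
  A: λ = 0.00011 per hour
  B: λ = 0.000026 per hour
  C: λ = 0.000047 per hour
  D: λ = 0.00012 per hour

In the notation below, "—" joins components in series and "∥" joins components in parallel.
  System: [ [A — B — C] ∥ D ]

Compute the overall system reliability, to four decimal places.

R(A) = exp(−0.00011 × 2000) = 0.802519
R(B) = exp(−0.000026 × 2000) = 0.949329
R(C) = exp(−0.000047 × 2000) = 0.910283
R(D) = exp(−0.00012 × 2000) = 0.786628
Series (A, B, and C): 0.802519 × 0.949329 × 0.910283 = 0.693503
Parallel ([0.693503] and D): 1 − (1 − 0.693503)(1 − 0.786628) = 0.9346

0.9346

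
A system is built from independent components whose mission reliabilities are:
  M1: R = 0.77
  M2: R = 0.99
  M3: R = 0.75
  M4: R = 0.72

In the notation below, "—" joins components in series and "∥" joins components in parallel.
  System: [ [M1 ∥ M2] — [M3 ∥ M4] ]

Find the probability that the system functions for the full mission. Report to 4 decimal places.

Parallel (M1 and M2): 1 − (1 − 0.770000)(1 − 0.990000) = 0.997700
Parallel (M3 and M4): 1 − (1 − 0.750000)(1 − 0.720000) = 0.930000
Series ([0.997700] and [0.930000]): 0.997700 × 0.930000 = 0.9279

0.9279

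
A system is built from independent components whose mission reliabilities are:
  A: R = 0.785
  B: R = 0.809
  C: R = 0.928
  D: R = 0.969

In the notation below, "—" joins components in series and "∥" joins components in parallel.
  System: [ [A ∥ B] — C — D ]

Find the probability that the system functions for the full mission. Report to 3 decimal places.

Parallel (A and B): 1 − (1 − 0.78500)(1 − 0.80900) = 0.95894
Series ([0.95894], C, and D): 0.95894 × 0.92800 × 0.96900 = 0.862

0.862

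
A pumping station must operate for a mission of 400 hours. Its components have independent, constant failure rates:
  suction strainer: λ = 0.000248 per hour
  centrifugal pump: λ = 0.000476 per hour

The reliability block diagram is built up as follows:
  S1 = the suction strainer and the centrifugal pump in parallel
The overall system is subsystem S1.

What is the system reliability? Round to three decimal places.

0.984

R(suction strainer) = exp(−0.000248 × 400) = 0.90556
R(centrifugal pump) = exp(−0.000476 × 400) = 0.82663
Parallel (suction strainer and centrifugal pump): 1 − (1 − 0.90556)(1 − 0.82663) = 0.984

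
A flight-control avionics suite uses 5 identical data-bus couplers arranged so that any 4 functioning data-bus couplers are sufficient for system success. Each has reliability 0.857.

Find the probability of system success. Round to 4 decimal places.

R = Σ_{i=4}^{5} C(5,i) p^i (1−p)^{5−i} with p = 0.857
C(5,4)·0.857^4·0.143^1 = 0.385682
C(5,5)·0.857^5·0.143^0 = 0.462279
Sum = 0.8480

0.8480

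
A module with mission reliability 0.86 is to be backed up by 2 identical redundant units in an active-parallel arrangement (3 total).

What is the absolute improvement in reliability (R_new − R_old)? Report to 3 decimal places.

0.137

R_before = 0.86
R_after = 1 − (1 − 0.86)^3 = 0.997
ΔR = 0.997 − 0.86 = 0.137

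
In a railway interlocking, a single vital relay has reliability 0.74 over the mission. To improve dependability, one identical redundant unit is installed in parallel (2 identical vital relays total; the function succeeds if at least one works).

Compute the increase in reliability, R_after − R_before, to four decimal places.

0.1924

R_before = 0.74
R_after = 1 − (1 − 0.74)^2 = 0.9324
ΔR = 0.9324 − 0.74 = 0.1924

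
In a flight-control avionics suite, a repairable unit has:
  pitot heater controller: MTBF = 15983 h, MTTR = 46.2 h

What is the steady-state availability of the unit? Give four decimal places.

A(pitot heater controller) = MTBF/(MTBF+MTTR) = 15983/(15983+46.2) = 0.9971

0.9971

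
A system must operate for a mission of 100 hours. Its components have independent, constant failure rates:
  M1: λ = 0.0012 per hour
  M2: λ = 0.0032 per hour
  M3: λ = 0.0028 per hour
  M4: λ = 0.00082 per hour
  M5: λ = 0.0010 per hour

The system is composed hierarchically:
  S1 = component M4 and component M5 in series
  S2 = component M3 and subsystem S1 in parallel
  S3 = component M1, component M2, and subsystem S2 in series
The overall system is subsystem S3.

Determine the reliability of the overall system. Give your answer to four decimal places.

R(M1) = exp(−0.0012 × 100) = 0.886920
R(M2) = exp(−0.0032 × 100) = 0.726149
R(M3) = exp(−0.0028 × 100) = 0.755784
R(M4) = exp(−0.00082 × 100) = 0.921272
R(M5) = exp(−0.0010 × 100) = 0.904837
Series (M4 and M5): 0.921272 × 0.904837 = 0.833601
Parallel (M3 and [0.833601]): 1 − (1 − 0.755784)(1 − 0.833601) = 0.959363
Series (M1, M2, and [0.959363]): 0.886920 × 0.726149 × 0.959363 = 0.6179

0.6179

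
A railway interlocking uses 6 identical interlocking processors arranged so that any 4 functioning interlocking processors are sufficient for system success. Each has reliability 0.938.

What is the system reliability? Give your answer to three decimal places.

R = Σ_{i=4}^{6} C(6,i) p^i (1−p)^{6−i} with p = 0.938
C(6,4)·0.938^4·0.062^2 = 0.04464
C(6,5)·0.938^5·0.062^1 = 0.27012
C(6,6)·0.938^6·0.062^0 = 0.68111
Sum = 0.996

0.996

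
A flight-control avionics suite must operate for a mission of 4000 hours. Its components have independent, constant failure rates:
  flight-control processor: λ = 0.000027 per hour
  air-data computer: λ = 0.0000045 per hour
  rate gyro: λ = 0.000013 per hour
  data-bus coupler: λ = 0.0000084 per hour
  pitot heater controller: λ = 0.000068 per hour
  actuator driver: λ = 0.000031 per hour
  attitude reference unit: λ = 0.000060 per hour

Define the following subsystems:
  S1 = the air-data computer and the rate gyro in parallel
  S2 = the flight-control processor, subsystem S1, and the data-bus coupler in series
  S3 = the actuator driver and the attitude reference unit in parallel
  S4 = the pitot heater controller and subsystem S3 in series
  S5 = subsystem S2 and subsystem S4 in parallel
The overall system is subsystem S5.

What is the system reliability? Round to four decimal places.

R(flight-control processor) = exp(−0.000027 × 4000) = 0.897628
R(air-data computer) = exp(−0.0000045 × 4000) = 0.982161
R(rate gyro) = exp(−0.000013 × 4000) = 0.949329
R(data-bus coupler) = exp(−0.0000084 × 4000) = 0.966958
R(pitot heater controller) = exp(−0.000068 × 4000) = 0.761854
R(actuator driver) = exp(−0.000031 × 4000) = 0.883380
R(attitude reference unit) = exp(−0.000060 × 4000) = 0.786628
Parallel (air-data computer and rate gyro): 1 − (1 − 0.982161)(1 − 0.949329) = 0.999096
Series (flight-control processor, [0.999096], and data-bus coupler): 0.897628 × 0.999096 × 0.966958 = 0.867184
Parallel (actuator driver and attitude reference unit): 1 − (1 − 0.883380)(1 − 0.786628) = 0.975117
Series (pitot heater controller and [0.975117]): 0.761854 × 0.975117 = 0.742897
Parallel ([0.867184] and [0.742897]): 1 − (1 − 0.867184)(1 − 0.742897) = 0.9659

0.9659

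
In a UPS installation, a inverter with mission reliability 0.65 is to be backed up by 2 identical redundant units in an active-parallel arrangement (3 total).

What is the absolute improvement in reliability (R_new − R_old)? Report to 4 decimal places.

0.3071

R_before = 0.65
R_after = 1 − (1 − 0.65)^3 = 0.9571
ΔR = 0.9571 − 0.65 = 0.3071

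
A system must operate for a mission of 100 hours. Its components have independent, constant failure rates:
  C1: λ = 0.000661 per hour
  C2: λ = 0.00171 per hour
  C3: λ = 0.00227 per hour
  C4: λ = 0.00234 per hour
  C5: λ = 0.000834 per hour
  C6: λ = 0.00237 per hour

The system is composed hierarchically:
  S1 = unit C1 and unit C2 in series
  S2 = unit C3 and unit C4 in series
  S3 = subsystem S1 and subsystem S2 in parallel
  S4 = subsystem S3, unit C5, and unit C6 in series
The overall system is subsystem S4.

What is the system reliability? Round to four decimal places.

R(C1) = exp(−0.000661 × 100) = 0.936037
R(C2) = exp(−0.00171 × 100) = 0.842822
R(C3) = exp(−0.00227 × 100) = 0.796921
R(C4) = exp(−0.00234 × 100) = 0.791362
R(C5) = exp(−0.000834 × 100) = 0.919983
R(C6) = exp(−0.00237 × 100) = 0.788991
Series (C1 and C2): 0.936037 × 0.842822 = 0.788913
Series (C3 and C4): 0.796921 × 0.791362 = 0.630653
Parallel ([0.788913] and [0.630653]): 1 − (1 − 0.788913)(1 − 0.630653) = 0.922036
Series ([0.922036], C5, and C6): 0.922036 × 0.919983 × 0.788991 = 0.6693

0.6693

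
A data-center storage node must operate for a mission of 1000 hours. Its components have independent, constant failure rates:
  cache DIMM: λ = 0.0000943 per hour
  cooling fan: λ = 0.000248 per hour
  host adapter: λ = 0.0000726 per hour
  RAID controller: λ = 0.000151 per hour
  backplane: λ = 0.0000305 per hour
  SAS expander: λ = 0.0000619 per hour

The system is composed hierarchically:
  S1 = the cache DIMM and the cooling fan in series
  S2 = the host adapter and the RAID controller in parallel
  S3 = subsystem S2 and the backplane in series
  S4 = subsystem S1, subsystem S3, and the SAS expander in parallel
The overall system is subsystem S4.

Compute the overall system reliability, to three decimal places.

R(cache DIMM) = exp(−0.0000943 × 1000) = 0.91001
R(cooling fan) = exp(−0.000248 × 1000) = 0.78036
R(host adapter) = exp(−0.0000726 × 1000) = 0.92997
R(RAID controller) = exp(−0.000151 × 1000) = 0.85985
R(backplane) = exp(−0.0000305 × 1000) = 0.96996
R(SAS expander) = exp(−0.0000619 × 1000) = 0.93998
Series (cache DIMM and cooling fan): 0.91001 × 0.78036 = 0.71014
Parallel (host adapter and RAID controller): 1 − (1 − 0.92997)(1 − 0.85985) = 0.99019
Series ([0.99019] and backplane): 0.99019 × 0.96996 = 0.96044
Parallel ([0.71014], [0.96044], and SAS expander): 1 − (1 − 0.71014)(1 − 0.96044)(1 − 0.93998) = 0.999

0.999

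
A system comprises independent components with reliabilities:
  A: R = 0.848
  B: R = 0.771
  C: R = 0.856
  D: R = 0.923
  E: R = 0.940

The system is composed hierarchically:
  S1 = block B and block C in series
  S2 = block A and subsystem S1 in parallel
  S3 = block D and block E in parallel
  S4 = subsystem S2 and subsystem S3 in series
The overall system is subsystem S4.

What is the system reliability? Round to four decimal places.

0.9439

Series (B and C): 0.771000 × 0.856000 = 0.659976
Parallel (A and [0.659976]): 1 − (1 − 0.848000)(1 − 0.659976) = 0.948316
Parallel (D and E): 1 − (1 − 0.923000)(1 − 0.940000) = 0.995380
Series ([0.948316] and [0.995380]): 0.948316 × 0.995380 = 0.9439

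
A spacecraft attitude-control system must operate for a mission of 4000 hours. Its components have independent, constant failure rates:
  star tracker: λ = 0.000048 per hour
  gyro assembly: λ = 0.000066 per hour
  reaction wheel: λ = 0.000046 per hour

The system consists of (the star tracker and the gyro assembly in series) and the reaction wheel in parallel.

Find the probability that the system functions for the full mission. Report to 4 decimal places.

R(star tracker) = exp(−0.000048 × 4000) = 0.825307
R(gyro assembly) = exp(−0.000066 × 4000) = 0.767974
R(reaction wheel) = exp(−0.000046 × 4000) = 0.831936
Series (star tracker and gyro assembly): 0.825307 × 0.767974 = 0.633814
Parallel ([0.633814] and reaction wheel): 1 − (1 − 0.633814)(1 − 0.831936) = 0.9385

0.9385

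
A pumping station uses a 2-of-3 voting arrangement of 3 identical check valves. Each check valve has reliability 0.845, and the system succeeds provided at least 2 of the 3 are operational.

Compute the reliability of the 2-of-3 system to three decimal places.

0.935

R = Σ_{i=2}^{3} C(3,i) p^i (1−p)^{3−i} with p = 0.845
C(3,2)·0.845^2·0.155^1 = 0.33202
C(3,3)·0.845^3·0.155^0 = 0.60335
Sum = 0.935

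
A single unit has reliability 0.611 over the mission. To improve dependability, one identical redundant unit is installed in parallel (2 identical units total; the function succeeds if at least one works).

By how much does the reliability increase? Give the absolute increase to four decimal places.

R_before = 0.611
R_after = 1 − (1 − 0.611)^2 = 0.8487
ΔR = 0.8487 − 0.611 = 0.2377

0.2377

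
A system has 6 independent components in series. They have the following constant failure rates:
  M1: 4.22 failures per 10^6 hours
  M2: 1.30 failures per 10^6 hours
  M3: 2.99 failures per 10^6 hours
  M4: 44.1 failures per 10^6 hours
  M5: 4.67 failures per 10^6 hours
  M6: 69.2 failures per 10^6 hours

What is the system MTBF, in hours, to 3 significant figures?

7910

Series of exponential components: λ_sys = Σ λ_i
λ_sys = 0.00000422 + 0.00000130 + 0.00000299 + 0.0000441 + 0.00000467 + 0.0000692 = 1.2648e-04 /h
MTBF = 1 / λ_sys = 7910 h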